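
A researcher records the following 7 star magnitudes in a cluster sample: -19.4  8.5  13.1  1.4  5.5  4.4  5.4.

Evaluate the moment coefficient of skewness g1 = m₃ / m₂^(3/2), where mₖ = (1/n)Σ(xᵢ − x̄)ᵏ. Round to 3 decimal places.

x̄ = (-19.4 + 8.5 + 13.1 + 1.4 + 5.5 + 4.4 + 5.4) / 7 = 2.7000
deviations (xᵢ − x̄): -22.1000, 5.8000, 10.4000, -1.3000, 2.8000, 1.7000, 2.7000
Σ(xᵢ − x̄)² = 649.9200 ⇒ m₂ = 649.9200/7 = 92.84571
Σ(xᵢ − x̄)³ = -9429.5340 ⇒ m₃ = -9429.5340/7 = -1347.07629
m₂^(3/2) = 92.84571^(1.5) = 894.62863
g1 = m₃ / m₂^(3/2) = -1347.07629 / 894.62863 ≈ -1.506

-1.506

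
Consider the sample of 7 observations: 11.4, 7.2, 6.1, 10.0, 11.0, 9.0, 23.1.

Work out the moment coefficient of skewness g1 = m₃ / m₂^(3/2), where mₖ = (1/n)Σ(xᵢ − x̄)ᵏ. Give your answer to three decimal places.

1.541

x̄ = (11.4 + 7.2 + 6.1 + 10.0 + 11.0 + 9.0 + 23.1) / 7 = 11.1143
deviations (xᵢ − x̄): 0.2857, -3.9143, -5.0143, -1.1143, -0.1143, -2.1143, 11.9857
Σ(xᵢ − x̄)² = 189.9286 ⇒ m₂ = 189.9286/7 = 27.13265
Σ(xᵢ − x̄)³ = 1524.9752 ⇒ m₃ = 1524.9752/7 = 217.85360
m₂^(3/2) = 27.13265^(1.5) = 141.33131
g1 = m₃ / m₂^(3/2) = 217.85360 / 141.33131 ≈ 1.541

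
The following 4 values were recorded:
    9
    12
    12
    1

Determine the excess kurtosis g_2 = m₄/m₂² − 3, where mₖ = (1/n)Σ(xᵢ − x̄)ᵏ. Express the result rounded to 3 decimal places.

x̄ = 8.5000
Σ(xᵢ − x̄)² = 81.0000 ⇒ m₂ = 20.25000
Σ(xᵢ − x̄)⁴ = 3464.2500 ⇒ m₄ = 866.06250
m₂² = 410.06250
g_2 = m₄/m₂² − 3 = 2.11203 − 3 ≈ -0.888

-0.888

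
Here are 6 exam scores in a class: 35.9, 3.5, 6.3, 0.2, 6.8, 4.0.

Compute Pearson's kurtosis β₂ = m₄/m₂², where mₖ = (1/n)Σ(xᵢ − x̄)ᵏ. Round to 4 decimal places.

x̄ = 9.4500
Σ(xᵢ − x̄)² = 867.2150 ⇒ m₂ = 144.53583
Σ(xᵢ − x̄)⁴ = 499047.9464 ⇒ m₄ = 83174.65774
m₂² = 20890.60712
β₂ = m₄/m₂² = 83174.65774 / 20890.60712 ≈ 3.9814

3.9814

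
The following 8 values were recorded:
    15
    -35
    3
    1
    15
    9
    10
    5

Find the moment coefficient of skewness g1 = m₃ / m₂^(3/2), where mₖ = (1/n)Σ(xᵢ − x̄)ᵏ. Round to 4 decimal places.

x̄ = (15 - 35 + 3 + 1 + 15 + 9 + 10 + 5) / 8 = 2.8750
deviations (xᵢ − x̄): 12.1250, -37.8750, 0.1250, -1.8750, 12.1250, 6.1250, 7.1250, 2.1250
Σ(xᵢ − x̄)² = 1824.8750 ⇒ m₂ = 1824.8750/8 = 228.10938
Σ(xᵢ − x̄)³ = -50172.6563 ⇒ m₃ = -50172.6563/8 = -6271.58203
m₂^(3/2) = 228.10938^(1.5) = 3445.20209
g1 = m₃ / m₂^(3/2) = -6271.58203 / 3445.20209 ≈ -1.8204

-1.8204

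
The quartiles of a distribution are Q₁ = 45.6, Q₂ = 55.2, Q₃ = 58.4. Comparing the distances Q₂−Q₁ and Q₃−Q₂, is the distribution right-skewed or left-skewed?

Q₂ − Q₁ = 9.6;  Q₃ − Q₂ = 3.2
Q₂ − Q₁ > Q₃ − Q₂ ⇒ the lower half is more spread out ⇒ left-skewed.

left-skewed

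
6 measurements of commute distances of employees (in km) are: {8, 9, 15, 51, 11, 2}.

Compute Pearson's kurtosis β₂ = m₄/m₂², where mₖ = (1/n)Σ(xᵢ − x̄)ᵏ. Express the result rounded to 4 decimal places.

3.8120

x̄ = 16.0000
Σ(xᵢ − x̄)² = 1560.0000 ⇒ m₂ = 260.00000
Σ(xᵢ − x̄)⁴ = 1546164.0000 ⇒ m₄ = 257694.00000
m₂² = 67600.00000
β₂ = m₄/m₂² = 257694.00000 / 67600.00000 ≈ 3.8120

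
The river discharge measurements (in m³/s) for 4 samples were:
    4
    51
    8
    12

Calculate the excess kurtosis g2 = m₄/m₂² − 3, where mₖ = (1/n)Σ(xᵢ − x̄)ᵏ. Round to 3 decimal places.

-0.726

x̄ = 18.7500
Σ(xᵢ − x̄)² = 1418.7500 ⇒ m₂ = 354.68750
Σ(xᵢ − x̄)⁴ = 1144494.0781 ⇒ m₄ = 286123.51953
m₂² = 125803.22266
g2 = m₄/m₂² − 3 = 2.27437 − 3 ≈ -0.726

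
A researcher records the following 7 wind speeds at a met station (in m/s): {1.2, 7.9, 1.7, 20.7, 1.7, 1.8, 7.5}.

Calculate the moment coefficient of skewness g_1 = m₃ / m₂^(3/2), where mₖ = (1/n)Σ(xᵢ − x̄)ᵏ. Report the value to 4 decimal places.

1.4179

x̄ = (1.2 + 7.9 + 1.7 + 20.7 + 1.7 + 1.8 + 7.5) / 7 = 6.0714
deviations (xᵢ − x̄): -4.8714, 1.8286, -4.3714, 14.6286, -4.3714, -4.2714, 1.4286
Σ(xᵢ − x̄)² = 299.5743 ⇒ m₂ = 299.5743/7 = 42.79633
Σ(xᵢ − x̄)³ = 2778.8660 ⇒ m₃ = 2778.8660/7 = 396.98085
m₂^(3/2) = 42.79633^(1.5) = 279.96887
g_1 = m₃ / m₂^(3/2) = 396.98085 / 279.96887 ≈ 1.4179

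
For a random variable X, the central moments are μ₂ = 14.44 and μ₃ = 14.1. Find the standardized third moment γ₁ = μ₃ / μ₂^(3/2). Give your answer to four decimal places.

σ = √μ₂ = √14.44 = 3.80000
σ³ = μ₂^(3/2) = 54.87200
γ₁ = μ₃/σ³ = 14.1 / 54.87200 ≈ 0.2570

0.2570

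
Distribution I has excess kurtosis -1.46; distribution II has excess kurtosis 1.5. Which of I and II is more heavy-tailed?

II

Higher excess kurtosis ⇒ heavier tails relative to the normal distribution.
-1.46 vs 1.5: the larger is 1.5, so II has heavier tails. (II is leptokurtic — heavier-than-normal tails; the other is platykurtic.)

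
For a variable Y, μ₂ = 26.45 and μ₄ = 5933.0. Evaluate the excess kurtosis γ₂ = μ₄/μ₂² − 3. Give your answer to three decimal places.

μ₂² = 26.45² = 699.60250
μ₄/μ₂² = 5933.0 / 699.60250 = 8.48053
γ₂ = 8.48053 − 3 ≈ 5.481

5.481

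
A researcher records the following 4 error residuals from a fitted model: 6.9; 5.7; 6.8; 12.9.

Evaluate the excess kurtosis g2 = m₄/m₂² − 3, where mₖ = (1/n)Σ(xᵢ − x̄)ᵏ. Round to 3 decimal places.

x̄ = 8.0750
Σ(xᵢ − x̄)² = 31.9275 ⇒ m₂ = 7.98188
Σ(xᵢ − x̄)⁴ = 578.3529 ⇒ m₄ = 144.58823
m₂² = 63.71033
g2 = m₄/m₂² − 3 = 2.26946 − 3 ≈ -0.731

-0.731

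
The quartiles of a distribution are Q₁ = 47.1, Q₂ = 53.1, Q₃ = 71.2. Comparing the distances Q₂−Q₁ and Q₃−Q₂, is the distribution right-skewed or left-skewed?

Q₂ − Q₁ = 6.0;  Q₃ − Q₂ = 18.1
Q₃ − Q₂ > Q₂ − Q₁ ⇒ the upper half is more spread out ⇒ right-skewed.

right-skewed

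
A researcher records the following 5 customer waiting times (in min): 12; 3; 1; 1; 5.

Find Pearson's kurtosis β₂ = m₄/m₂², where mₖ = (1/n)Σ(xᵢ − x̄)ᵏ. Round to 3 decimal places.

x̄ = 4.4000
Σ(xᵢ − x̄)² = 83.2000 ⇒ m₂ = 16.64000
Σ(xᵢ − x̄)⁴ = 3607.4560 ⇒ m₄ = 721.49120
m₂² = 276.88960
β₂ = m₄/m₂² = 721.49120 / 276.88960 ≈ 2.606

2.606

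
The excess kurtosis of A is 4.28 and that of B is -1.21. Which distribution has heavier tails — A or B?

Higher excess kurtosis ⇒ heavier tails relative to the normal distribution.
4.28 vs -1.21: the larger is 4.28, so A has heavier tails. (A is leptokurtic — heavier-than-normal tails; the other is platykurtic.)

A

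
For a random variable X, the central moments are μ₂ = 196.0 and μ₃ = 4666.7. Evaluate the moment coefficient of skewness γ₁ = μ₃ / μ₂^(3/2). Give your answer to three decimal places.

σ = √μ₂ = √196.0 = 14.00000
σ³ = μ₂^(3/2) = 2744.00000
γ₁ = μ₃/σ³ = 4666.7 / 2744.00000 ≈ 1.701

1.701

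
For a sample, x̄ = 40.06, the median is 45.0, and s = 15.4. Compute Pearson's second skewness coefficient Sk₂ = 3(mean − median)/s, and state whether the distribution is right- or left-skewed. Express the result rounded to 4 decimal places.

-0.9623, left-skewed

Sk₂ = 3(40.06 − 45.0) / 15.4 = 3 × -4.9400 / 15.4
    = -14.8200 / 15.4 ≈ -0.9623
Sk₂ < 0 ⇒ mean < median ⇒ left-skewed (negative skew).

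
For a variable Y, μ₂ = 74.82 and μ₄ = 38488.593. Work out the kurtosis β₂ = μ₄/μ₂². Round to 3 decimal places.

μ₂² = 74.82² = 5598.03240
μ₄/μ₂² = 38488.593 / 5598.03240 = 6.87538
β₂ ≈ 6.875

6.875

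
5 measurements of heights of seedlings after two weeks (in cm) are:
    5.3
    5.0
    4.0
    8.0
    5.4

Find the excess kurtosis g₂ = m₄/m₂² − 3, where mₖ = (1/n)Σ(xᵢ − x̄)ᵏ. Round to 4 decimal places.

x̄ = 5.5400
Σ(xᵢ − x̄)² = 8.7920 ⇒ m₂ = 1.75840
Σ(xᵢ − x̄)⁴ = 42.3351 ⇒ m₄ = 8.46702
m₂² = 3.09197
g₂ = m₄/m₂² − 3 = 2.73839 − 3 ≈ -0.2616

-0.2616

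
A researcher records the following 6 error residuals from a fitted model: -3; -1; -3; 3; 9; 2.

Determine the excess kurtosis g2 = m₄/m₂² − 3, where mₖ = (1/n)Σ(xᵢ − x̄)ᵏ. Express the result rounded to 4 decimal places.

x̄ = 1.1667
Σ(xᵢ − x̄)² = 104.8333 ⇒ m₂ = 17.47222
Σ(xᵢ − x̄)⁴ = 4401.8194 ⇒ m₄ = 733.63657
m₂² = 305.27855
g2 = m₄/m₂² − 3 = 2.40317 − 3 ≈ -0.5968

-0.5968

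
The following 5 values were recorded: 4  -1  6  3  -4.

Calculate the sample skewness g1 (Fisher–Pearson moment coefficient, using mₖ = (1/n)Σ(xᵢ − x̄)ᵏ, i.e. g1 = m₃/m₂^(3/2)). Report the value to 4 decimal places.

x̄ = (4 - 1 + 6 + 3 - 4) / 5 = 1.6000
deviations (xᵢ − x̄): 2.4000, -2.6000, 4.4000, 1.4000, -5.6000
Σ(xᵢ − x̄)² = 65.2000 ⇒ m₂ = 65.2000/5 = 13.04000
Σ(xᵢ − x̄)³ = -91.4400 ⇒ m₃ = -91.4400/5 = -18.28800
m₂^(3/2) = 13.04000^(1.5) = 47.08867
g1 = m₃ / m₂^(3/2) = -18.28800 / 47.08867 ≈ -0.3884

-0.3884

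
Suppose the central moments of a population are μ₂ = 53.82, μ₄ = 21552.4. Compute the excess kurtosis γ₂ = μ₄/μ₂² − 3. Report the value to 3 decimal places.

4.441

μ₂² = 53.82² = 2896.59240
μ₄/μ₂² = 21552.4 / 2896.59240 = 7.44061
γ₂ = 7.44061 − 3 ≈ 4.441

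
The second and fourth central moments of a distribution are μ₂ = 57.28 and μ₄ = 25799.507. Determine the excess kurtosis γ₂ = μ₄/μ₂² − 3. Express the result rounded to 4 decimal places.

μ₂² = 57.28² = 3280.99840
μ₄/μ₂² = 25799.507 / 3280.99840 = 7.86331
γ₂ = 7.86331 − 3 ≈ 4.8633

4.8633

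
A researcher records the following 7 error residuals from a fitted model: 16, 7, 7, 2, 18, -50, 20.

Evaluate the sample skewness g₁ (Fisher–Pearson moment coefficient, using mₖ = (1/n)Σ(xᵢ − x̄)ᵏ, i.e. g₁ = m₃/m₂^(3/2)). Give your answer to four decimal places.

x̄ = (16 + 7 + 7 + 2 + 18 - 50 + 20) / 7 = 2.8571
deviations (xᵢ − x̄): 13.1429, 4.1429, 4.1429, -0.8571, 15.1429, -52.8571, 17.1429
Σ(xᵢ − x̄)² = 3524.8571 ⇒ m₂ = 3524.8571/7 = 503.55102
Σ(xᵢ − x̄)³ = -136754.3265 ⇒ m₃ = -136754.3265/7 = -19536.33236
m₂^(3/2) = 503.55102^(1.5) = 11299.65596
g₁ = m₃ / m₂^(3/2) = -19536.33236 / 11299.65596 ≈ -1.7289

-1.7289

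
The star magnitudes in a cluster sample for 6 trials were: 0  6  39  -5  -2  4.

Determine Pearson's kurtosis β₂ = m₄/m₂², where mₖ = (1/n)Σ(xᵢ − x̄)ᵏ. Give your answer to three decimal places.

3.782

x̄ = 7.0000
Σ(xᵢ − x̄)² = 1308.0000 ⇒ m₂ = 218.00000
Σ(xᵢ − x̄)⁴ = 1078356.0000 ⇒ m₄ = 179726.00000
m₂² = 47524.00000
β₂ = m₄/m₂² = 179726.00000 / 47524.00000 ≈ 3.782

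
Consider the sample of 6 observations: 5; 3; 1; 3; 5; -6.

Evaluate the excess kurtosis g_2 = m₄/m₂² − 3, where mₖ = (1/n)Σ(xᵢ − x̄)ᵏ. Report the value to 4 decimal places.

x̄ = 1.8333
Σ(xᵢ − x̄)² = 84.8333 ⇒ m₂ = 14.13889
Σ(xᵢ − x̄)⁴ = 3970.4861 ⇒ m₄ = 661.74769
m₂² = 199.90818
g_2 = m₄/m₂² − 3 = 3.31026 − 3 ≈ 0.3103

0.3103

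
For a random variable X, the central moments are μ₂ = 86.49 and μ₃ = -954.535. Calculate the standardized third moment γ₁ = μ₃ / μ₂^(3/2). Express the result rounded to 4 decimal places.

σ = √μ₂ = √86.49 = 9.30000
σ³ = μ₂^(3/2) = 804.35700
γ₁ = μ₃/σ³ = -954.535 / 804.35700 ≈ -1.1867

-1.1867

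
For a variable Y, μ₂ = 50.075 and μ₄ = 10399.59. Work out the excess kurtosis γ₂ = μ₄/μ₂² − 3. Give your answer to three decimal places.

μ₂² = 50.075² = 2507.50563
μ₄/μ₂² = 10399.59 / 2507.50563 = 4.14738
γ₂ = 4.14738 − 3 ≈ 1.147

1.147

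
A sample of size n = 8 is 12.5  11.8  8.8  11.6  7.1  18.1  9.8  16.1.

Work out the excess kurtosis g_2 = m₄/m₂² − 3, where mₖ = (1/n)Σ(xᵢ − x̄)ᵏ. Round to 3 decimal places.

-0.819

x̄ = 11.9750
Σ(xᵢ − x̄)² = 93.5550 ⇒ m₂ = 11.69438
Σ(xᵢ − x̄)⁴ = 2385.8530 ⇒ m₄ = 298.23163
m₂² = 136.75841
g_2 = m₄/m₂² − 3 = 2.18072 − 3 ≈ -0.819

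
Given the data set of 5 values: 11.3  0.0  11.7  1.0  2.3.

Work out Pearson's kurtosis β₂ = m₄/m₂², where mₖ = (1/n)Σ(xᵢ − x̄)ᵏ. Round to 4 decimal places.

1.2020

x̄ = 5.2600
Σ(xᵢ − x̄)² = 132.5320 ⇒ m₂ = 26.50640
Σ(xᵢ − x̄)⁴ = 4222.5637 ⇒ m₄ = 844.51275
m₂² = 702.58924
β₂ = m₄/m₂² = 844.51275 / 702.58924 ≈ 1.2020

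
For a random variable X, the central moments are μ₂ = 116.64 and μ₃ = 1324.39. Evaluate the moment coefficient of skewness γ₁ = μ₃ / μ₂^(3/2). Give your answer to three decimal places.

1.051

σ = √μ₂ = √116.64 = 10.80000
σ³ = μ₂^(3/2) = 1259.71200
γ₁ = μ₃/σ³ = 1324.39 / 1259.71200 ≈ 1.051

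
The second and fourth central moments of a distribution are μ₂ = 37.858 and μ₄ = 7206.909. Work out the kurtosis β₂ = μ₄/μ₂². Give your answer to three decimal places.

5.028

μ₂² = 37.858² = 1433.22816
μ₄/μ₂² = 7206.909 / 1433.22816 = 5.02845
β₂ ≈ 5.028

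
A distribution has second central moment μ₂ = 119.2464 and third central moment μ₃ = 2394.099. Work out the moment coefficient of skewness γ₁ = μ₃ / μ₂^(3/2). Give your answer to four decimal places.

σ = √μ₂ = √119.2464 = 10.92000
σ³ = μ₂^(3/2) = 1302.17069
γ₁ = μ₃/σ³ = 2394.099 / 1302.17069 ≈ 1.8385

1.8385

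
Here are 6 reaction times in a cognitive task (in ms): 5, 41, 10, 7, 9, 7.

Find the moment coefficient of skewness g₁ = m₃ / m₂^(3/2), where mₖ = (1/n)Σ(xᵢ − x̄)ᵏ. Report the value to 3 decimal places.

1.724

x̄ = (5 + 41 + 10 + 7 + 9 + 7) / 6 = 13.1667
deviations (xᵢ − x̄): -8.1667, 27.8333, -3.1667, -6.1667, -4.1667, -6.1667
Σ(xᵢ − x̄)² = 944.8333 ⇒ m₂ = 944.8333/6 = 157.47222
Σ(xᵢ − x̄)³ = 20444.5556 ⇒ m₃ = 20444.5556/6 = 3407.42593
m₂^(3/2) = 157.47222^(1.5) = 1976.08642
g₁ = m₃ / m₂^(3/2) = 3407.42593 / 1976.08642 ≈ 1.724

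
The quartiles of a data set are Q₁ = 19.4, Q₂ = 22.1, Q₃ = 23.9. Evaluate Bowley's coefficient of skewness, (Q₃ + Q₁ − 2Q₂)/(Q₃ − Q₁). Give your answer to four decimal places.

numerator: Q₃ + Q₁ − 2Q₂ = 23.9 + 19.4 − 2×22.1 = -0.9000
denominator: Q₃ − Q₁ = 23.9 − 19.4 = 4.5000
Bowley skewness = -0.9000 / 4.5000 ≈ -0.2000

-0.2000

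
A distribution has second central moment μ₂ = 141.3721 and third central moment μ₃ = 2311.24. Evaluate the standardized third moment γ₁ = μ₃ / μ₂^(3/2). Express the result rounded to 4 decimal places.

σ = √μ₂ = √141.3721 = 11.89000
σ³ = μ₂^(3/2) = 1680.91427
γ₁ = μ₃/σ³ = 2311.24 / 1680.91427 ≈ 1.3750

1.3750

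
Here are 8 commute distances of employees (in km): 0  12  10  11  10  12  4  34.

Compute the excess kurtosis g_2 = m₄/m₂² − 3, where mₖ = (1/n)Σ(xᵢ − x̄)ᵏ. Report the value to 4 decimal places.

1.4473

x̄ = 11.6250
Σ(xᵢ − x̄)² = 699.8750 ⇒ m₂ = 87.48438
Σ(xᵢ − x̄)⁴ = 272298.4941 ⇒ m₄ = 34037.31177
m₂² = 7653.51587
g_2 = m₄/m₂² − 3 = 4.44728 − 3 ≈ 1.4473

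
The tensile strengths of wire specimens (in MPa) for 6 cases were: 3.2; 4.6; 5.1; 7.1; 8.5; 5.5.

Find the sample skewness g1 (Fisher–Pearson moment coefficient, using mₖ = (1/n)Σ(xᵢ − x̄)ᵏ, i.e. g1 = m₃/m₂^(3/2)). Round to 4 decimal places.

0.3065

x̄ = (3.2 + 4.6 + 5.1 + 7.1 + 8.5 + 5.5) / 6 = 5.6667
deviations (xᵢ − x̄): -2.4667, -1.0667, -0.5667, 1.4333, 2.8333, -0.1667
Σ(xᵢ − x̄)² = 17.6533 ⇒ m₂ = 17.6533/6 = 2.94222
Σ(xᵢ − x̄)³ = 9.2816 ⇒ m₃ = 9.2816/6 = 1.54693
m₂^(3/2) = 2.94222^(1.5) = 5.04677
g1 = m₃ / m₂^(3/2) = 1.54693 / 5.04677 ≈ 0.3065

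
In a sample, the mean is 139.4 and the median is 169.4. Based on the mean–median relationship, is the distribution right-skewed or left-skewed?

mean − median = 139.4 − 169.4 = -30.0
mean < median ⇒ the longer tail is on the left ⇒ left-skewed (negatively skewed).

left-skewed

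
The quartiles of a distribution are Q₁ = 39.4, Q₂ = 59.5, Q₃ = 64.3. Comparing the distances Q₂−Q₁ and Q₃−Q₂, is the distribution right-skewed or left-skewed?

Q₂ − Q₁ = 20.1;  Q₃ − Q₂ = 4.8
Q₂ − Q₁ > Q₃ − Q₂ ⇒ the lower half is more spread out ⇒ left-skewed.

left-skewed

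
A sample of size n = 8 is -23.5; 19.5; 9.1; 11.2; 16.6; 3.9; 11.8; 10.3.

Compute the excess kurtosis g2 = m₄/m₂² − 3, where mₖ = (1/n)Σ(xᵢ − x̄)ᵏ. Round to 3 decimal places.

x̄ = 7.3625
Σ(xᵢ − x̄)² = 1243.1988 ⇒ m₂ = 155.39984
Σ(xᵢ − x̄)⁴ = 937060.8747 ⇒ m₄ = 117132.60934
m₂² = 24149.11144
g2 = m₄/m₂² − 3 = 4.85039 − 3 ≈ 1.850

1.850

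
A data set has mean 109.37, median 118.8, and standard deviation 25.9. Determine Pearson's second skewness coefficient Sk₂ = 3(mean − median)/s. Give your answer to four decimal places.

Sk₂ = 3(109.37 − 118.8) / 25.9 = 3 × -9.4300 / 25.9
    = -28.2900 / 25.9 ≈ -1.0923

-1.0923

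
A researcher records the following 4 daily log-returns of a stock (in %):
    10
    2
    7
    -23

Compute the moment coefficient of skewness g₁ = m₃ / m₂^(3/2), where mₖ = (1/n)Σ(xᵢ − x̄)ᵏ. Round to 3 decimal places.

-0.994

x̄ = (10 + 2 + 7 - 23) / 4 = -1.0000
deviations (xᵢ − x̄): 11.0000, 3.0000, 8.0000, -22.0000
Σ(xᵢ − x̄)² = 678.0000 ⇒ m₂ = 678.0000/4 = 169.50000
Σ(xᵢ − x̄)³ = -8778.0000 ⇒ m₃ = -8778.0000/4 = -2194.50000
m₂^(3/2) = 169.50000^(1.5) = 2206.75721
g₁ = m₃ / m₂^(3/2) = -2194.50000 / 2206.75721 ≈ -0.994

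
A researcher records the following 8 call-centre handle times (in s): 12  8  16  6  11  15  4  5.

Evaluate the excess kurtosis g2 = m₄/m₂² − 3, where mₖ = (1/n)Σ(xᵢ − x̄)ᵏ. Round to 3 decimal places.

x̄ = 9.6250
Σ(xᵢ − x̄)² = 145.8750 ⇒ m₂ = 18.23438
Σ(xᵢ − x̄)⁴ = 4160.0566 ⇒ m₄ = 520.00708
m₂² = 332.49243
g2 = m₄/m₂² − 3 = 1.56397 − 3 ≈ -1.436

-1.436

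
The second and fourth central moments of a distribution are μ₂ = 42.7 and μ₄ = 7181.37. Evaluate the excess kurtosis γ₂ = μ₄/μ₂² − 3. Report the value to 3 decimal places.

μ₂² = 42.7² = 1823.29000
μ₄/μ₂² = 7181.37 / 1823.29000 = 3.93869
γ₂ = 3.93869 − 3 ≈ 0.939

0.939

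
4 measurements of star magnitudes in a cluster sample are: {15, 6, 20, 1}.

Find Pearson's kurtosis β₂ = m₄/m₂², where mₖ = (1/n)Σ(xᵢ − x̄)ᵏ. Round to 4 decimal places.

1.4013

x̄ = 10.5000
Σ(xᵢ − x̄)² = 221.0000 ⇒ m₂ = 55.25000
Σ(xᵢ − x̄)⁴ = 17110.2500 ⇒ m₄ = 4277.56250
m₂² = 3052.56250
β₂ = m₄/m₂² = 4277.56250 / 3052.56250 ≈ 1.4013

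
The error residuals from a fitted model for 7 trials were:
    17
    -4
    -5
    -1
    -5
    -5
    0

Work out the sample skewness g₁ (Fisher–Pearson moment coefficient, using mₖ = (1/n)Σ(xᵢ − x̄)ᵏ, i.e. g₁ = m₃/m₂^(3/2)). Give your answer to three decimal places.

x̄ = (17 - 4 - 5 - 1 - 5 - 5 + 0) / 7 = -0.4286
deviations (xᵢ − x̄): 17.4286, -3.5714, -4.5714, -0.5714, -4.5714, -4.5714, 0.4286
Σ(xᵢ − x̄)² = 379.7143 ⇒ m₂ = 379.7143/7 = 54.24490
Σ(xᵢ − x̄)³ = 4961.7551 ⇒ m₃ = 4961.7551/7 = 708.82216
m₂^(3/2) = 54.24490^(1.5) = 399.51983
g₁ = m₃ / m₂^(3/2) = 708.82216 / 399.51983 ≈ 1.774

1.774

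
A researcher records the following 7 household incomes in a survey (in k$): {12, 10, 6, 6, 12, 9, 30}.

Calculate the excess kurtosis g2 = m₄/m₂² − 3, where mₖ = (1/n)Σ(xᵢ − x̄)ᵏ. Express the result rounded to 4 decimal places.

1.3822

x̄ = 12.1429
Σ(xᵢ − x̄)² = 408.8571 ⇒ m₂ = 58.40816
Σ(xᵢ − x̄)⁴ = 104649.3586 ⇒ m₄ = 14949.90837
m₂² = 3411.51354
g2 = m₄/m₂² − 3 = 4.38219 − 3 ≈ 1.3822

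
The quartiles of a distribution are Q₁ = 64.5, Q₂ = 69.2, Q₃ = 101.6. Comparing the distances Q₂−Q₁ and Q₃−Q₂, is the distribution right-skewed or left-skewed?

right-skewed

Q₂ − Q₁ = 4.7;  Q₃ − Q₂ = 32.4
Q₃ − Q₂ > Q₂ − Q₁ ⇒ the upper half is more spread out ⇒ right-skewed.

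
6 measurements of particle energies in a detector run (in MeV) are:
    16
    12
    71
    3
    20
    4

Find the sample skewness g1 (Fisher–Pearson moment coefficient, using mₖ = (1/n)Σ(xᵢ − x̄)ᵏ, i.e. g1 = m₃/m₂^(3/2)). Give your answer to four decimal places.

x̄ = (16 + 12 + 71 + 3 + 20 + 4) / 6 = 21.0000
deviations (xᵢ − x̄): -5.0000, -9.0000, 50.0000, -18.0000, -1.0000, -17.0000
Σ(xᵢ − x̄)² = 3220.0000 ⇒ m₂ = 3220.0000/6 = 536.66667
Σ(xᵢ − x̄)³ = 113400.0000 ⇒ m₃ = 113400.0000/6 = 18900.00000
m₂^(3/2) = 536.66667^(1.5) = 12432.45603
g1 = m₃ / m₂^(3/2) = 18900.00000 / 12432.45603 ≈ 1.5202

1.5202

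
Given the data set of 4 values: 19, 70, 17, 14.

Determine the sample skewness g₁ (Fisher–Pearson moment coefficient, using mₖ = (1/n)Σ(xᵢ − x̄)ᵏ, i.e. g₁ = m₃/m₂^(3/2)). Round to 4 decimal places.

x̄ = (19 + 70 + 17 + 14) / 4 = 30.0000
deviations (xᵢ − x̄): -11.0000, 40.0000, -13.0000, -16.0000
Σ(xᵢ − x̄)² = 2146.0000 ⇒ m₂ = 2146.0000/4 = 536.50000
Σ(xᵢ − x̄)³ = 56376.0000 ⇒ m₃ = 56376.0000/4 = 14094.00000
m₂^(3/2) = 536.50000^(1.5) = 12426.66496
g₁ = m₃ / m₂^(3/2) = 14094.00000 / 12426.66496 ≈ 1.1342

1.1342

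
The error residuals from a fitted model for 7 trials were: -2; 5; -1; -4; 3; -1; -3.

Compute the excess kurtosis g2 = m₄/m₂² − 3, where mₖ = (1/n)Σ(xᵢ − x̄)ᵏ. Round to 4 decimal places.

-0.8974

x̄ = -0.4286
Σ(xᵢ − x̄)² = 63.7143 ⇒ m₂ = 9.10204
Σ(xᵢ − x̄)⁴ = 1219.3528 ⇒ m₄ = 174.19325
m₂² = 82.84715
g2 = m₄/m₂² − 3 = 2.10259 − 3 ≈ -0.8974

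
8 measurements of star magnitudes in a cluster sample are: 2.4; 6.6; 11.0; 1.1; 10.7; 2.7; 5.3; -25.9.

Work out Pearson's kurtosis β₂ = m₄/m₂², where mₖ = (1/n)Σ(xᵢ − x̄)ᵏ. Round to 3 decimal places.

x̄ = 1.7375
Σ(xᵢ − x̄)² = 968.0588 ⇒ m₂ = 121.00734
Σ(xᵢ − x̄)⁴ = 597972.6652 ⇒ m₄ = 74746.58315
m₂² = 14642.77724
β₂ = m₄/m₂² = 74746.58315 / 14642.77724 ≈ 5.105

5.105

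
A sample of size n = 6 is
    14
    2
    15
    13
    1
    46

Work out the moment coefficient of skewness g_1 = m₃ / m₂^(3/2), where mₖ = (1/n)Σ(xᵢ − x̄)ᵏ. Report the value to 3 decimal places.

x̄ = (14 + 2 + 15 + 13 + 1 + 46) / 6 = 15.1667
deviations (xᵢ − x̄): -1.1667, -13.1667, -0.1667, -2.1667, -14.1667, 30.8333
Σ(xᵢ − x̄)² = 1330.8333 ⇒ m₂ = 1330.8333/6 = 221.80556
Σ(xᵢ − x̄)³ = 24175.5556 ⇒ m₃ = 24175.5556/6 = 4029.25926
m₂^(3/2) = 221.80556^(1.5) = 3303.38072
g_1 = m₃ / m₂^(3/2) = 4029.25926 / 3303.38072 ≈ 1.220

1.220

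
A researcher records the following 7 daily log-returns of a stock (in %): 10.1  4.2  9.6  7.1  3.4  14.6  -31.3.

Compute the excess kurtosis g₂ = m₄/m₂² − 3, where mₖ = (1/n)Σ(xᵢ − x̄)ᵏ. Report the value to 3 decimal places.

1.629

x̄ = 2.5286
Σ(xᵢ − x̄)² = 1421.8743 ⇒ m₂ = 203.12490
Σ(xᵢ − x̄)⁴ = 1337053.9222 ⇒ m₄ = 191007.70317
m₂² = 41259.72417
g₂ = m₄/m₂² − 3 = 4.62940 − 3 ≈ 1.629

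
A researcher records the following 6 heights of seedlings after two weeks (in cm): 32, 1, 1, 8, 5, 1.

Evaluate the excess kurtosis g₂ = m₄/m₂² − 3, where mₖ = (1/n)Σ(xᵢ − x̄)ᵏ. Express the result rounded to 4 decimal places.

0.7967

x̄ = 8.0000
Σ(xᵢ − x̄)² = 732.0000 ⇒ m₂ = 122.00000
Σ(xᵢ − x̄)⁴ = 339060.0000 ⇒ m₄ = 56510.00000
m₂² = 14884.00000
g₂ = m₄/m₂² − 3 = 3.79669 − 3 ≈ 0.7967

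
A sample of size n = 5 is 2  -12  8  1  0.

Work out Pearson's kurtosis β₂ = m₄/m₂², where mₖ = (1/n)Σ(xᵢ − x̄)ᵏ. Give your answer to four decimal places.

x̄ = -0.2000
Σ(xᵢ − x̄)² = 212.8000 ⇒ m₂ = 42.56000
Σ(xᵢ − x̄)⁴ = 23934.4960 ⇒ m₄ = 4786.89920
m₂² = 1811.35360
β₂ = m₄/m₂² = 4786.89920 / 1811.35360 ≈ 2.6427

2.6427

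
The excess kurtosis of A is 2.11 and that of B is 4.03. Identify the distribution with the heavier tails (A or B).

B

Higher excess kurtosis ⇒ heavier tails relative to the normal distribution.
2.11 vs 4.03: the larger is 4.03, so B has heavier tails.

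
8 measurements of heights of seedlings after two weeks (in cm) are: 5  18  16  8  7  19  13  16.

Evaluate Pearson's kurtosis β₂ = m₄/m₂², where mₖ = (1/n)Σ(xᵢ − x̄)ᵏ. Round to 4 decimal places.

1.4910

x̄ = 12.7500
Σ(xᵢ − x̄)² = 203.5000 ⇒ m₂ = 25.43750
Σ(xᵢ − x̄)⁴ = 7718.4063 ⇒ m₄ = 964.80078
m₂² = 647.06641
β₂ = m₄/m₂² = 964.80078 / 647.06641 ≈ 1.4910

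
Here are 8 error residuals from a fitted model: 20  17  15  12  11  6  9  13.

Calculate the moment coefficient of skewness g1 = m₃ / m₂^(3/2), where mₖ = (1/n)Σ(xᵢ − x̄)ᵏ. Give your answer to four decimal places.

0.0883

x̄ = (20 + 17 + 15 + 12 + 11 + 6 + 9 + 13) / 8 = 12.8750
deviations (xᵢ − x̄): 7.1250, 4.1250, 2.1250, -0.8750, -1.8750, -6.8750, -3.8750, 0.1250
Σ(xᵢ − x̄)² = 138.8750 ⇒ m₂ = 138.8750/8 = 17.35938
Σ(xᵢ − x̄)³ = 51.0938 ⇒ m₃ = 51.0938/8 = 6.38672
m₂^(3/2) = 17.35938^(1.5) = 72.32711
g1 = m₃ / m₂^(3/2) = 6.38672 / 72.32711 ≈ 0.0883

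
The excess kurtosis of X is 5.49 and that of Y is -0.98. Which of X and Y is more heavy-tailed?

Higher excess kurtosis ⇒ heavier tails relative to the normal distribution.
5.49 vs -0.98: the larger is 5.49, so X has heavier tails. (X is leptokurtic — heavier-than-normal tails; the other is platykurtic.)

X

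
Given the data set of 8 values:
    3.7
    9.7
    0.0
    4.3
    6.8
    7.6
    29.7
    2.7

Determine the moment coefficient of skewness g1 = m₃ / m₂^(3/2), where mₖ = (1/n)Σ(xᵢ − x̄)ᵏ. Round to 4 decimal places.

x̄ = (3.7 + 9.7 + 0.0 + 4.3 + 6.8 + 7.6 + 29.7 + 2.7) / 8 = 8.0625
deviations (xᵢ − x̄): -4.3625, 1.6375, -8.0625, -3.7625, -1.2625, -0.4625, 21.6375, -5.3625
Σ(xᵢ − x̄)² = 599.6188 ⇒ m₂ = 599.6188/8 = 74.95234
Σ(xᵢ − x̄)³ = 9317.9665 ⇒ m₃ = 9317.9665/8 = 1164.74582
m₂^(3/2) = 74.95234^(1.5) = 648.90008
g1 = m₃ / m₂^(3/2) = 1164.74582 / 648.90008 ≈ 1.7950

1.7950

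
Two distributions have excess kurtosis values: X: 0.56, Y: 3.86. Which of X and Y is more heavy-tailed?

Y

Higher excess kurtosis ⇒ heavier tails relative to the normal distribution.
0.56 vs 3.86: the larger is 3.86, so Y has heavier tails.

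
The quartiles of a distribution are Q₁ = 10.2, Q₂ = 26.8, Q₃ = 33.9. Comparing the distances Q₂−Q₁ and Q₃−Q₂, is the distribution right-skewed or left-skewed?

left-skewed

Q₂ − Q₁ = 16.6;  Q₃ − Q₂ = 7.1
Q₂ − Q₁ > Q₃ − Q₂ ⇒ the lower half is more spread out ⇒ left-skewed.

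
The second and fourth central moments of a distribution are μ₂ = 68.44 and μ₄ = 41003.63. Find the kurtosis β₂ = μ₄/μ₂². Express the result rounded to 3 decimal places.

8.754

μ₂² = 68.44² = 4684.03360
μ₄/μ₂² = 41003.63 / 4684.03360 = 8.75391
β₂ ≈ 8.754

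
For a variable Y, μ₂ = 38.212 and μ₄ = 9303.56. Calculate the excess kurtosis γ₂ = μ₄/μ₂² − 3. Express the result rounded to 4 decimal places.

μ₂² = 38.212² = 1460.15694
μ₄/μ₂² = 9303.56 / 1460.15694 = 6.37162
γ₂ = 6.37162 − 3 ≈ 3.3716

3.3716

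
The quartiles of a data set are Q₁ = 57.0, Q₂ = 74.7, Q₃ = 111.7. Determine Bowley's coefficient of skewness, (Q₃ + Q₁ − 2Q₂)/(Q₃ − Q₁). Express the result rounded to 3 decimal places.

0.353

numerator: Q₃ + Q₁ − 2Q₂ = 111.7 + 57.0 − 2×74.7 = 19.3000
denominator: Q₃ − Q₁ = 111.7 − 57.0 = 54.7000
Bowley skewness = 19.3000 / 54.7000 ≈ 0.353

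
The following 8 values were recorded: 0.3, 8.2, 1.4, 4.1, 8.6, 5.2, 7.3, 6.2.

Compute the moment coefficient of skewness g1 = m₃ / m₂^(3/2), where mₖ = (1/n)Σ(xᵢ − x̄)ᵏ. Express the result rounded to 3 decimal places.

x̄ = (0.3 + 8.2 + 1.4 + 4.1 + 8.6 + 5.2 + 7.3 + 6.2) / 8 = 5.1625
deviations (xᵢ − x̄): -4.8625, 3.0375, -3.7625, -1.0625, 3.4375, 0.0375, 2.1375, 1.0375
Σ(xᵢ − x̄)² = 65.6187 ⇒ m₂ = 65.6187/8 = 8.20234
Σ(xᵢ − x̄)³ = -89.9045 ⇒ m₃ = -89.9045/8 = -11.23806
m₂^(3/2) = 8.20234^(1.5) = 23.49129
g1 = m₃ / m₂^(3/2) = -11.23806 / 23.49129 ≈ -0.478

-0.478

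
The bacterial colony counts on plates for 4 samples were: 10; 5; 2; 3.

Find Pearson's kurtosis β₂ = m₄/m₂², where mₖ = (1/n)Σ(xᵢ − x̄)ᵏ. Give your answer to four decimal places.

2.0000

x̄ = 5.0000
Σ(xᵢ − x̄)² = 38.0000 ⇒ m₂ = 9.50000
Σ(xᵢ − x̄)⁴ = 722.0000 ⇒ m₄ = 180.50000
m₂² = 90.25000
β₂ = m₄/m₂² = 180.50000 / 90.25000 ≈ 2.0000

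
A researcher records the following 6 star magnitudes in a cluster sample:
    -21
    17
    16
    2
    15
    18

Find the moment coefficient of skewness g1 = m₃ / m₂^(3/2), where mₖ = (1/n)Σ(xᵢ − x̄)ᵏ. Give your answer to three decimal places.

-1.311

x̄ = (-21 + 17 + 16 + 2 + 15 + 18) / 6 = 7.8333
deviations (xᵢ − x̄): -28.8333, 9.1667, 8.1667, -5.8333, 7.1667, 10.1667
Σ(xᵢ − x̄)² = 1170.8333 ⇒ m₂ = 1170.8333/6 = 195.13889
Σ(xᵢ − x̄)³ = -21435.5556 ⇒ m₃ = -21435.5556/6 = -3572.59259
m₂^(3/2) = 195.13889^(1.5) = 2725.93654
g1 = m₃ / m₂^(3/2) = -3572.59259 / 2725.93654 ≈ -1.311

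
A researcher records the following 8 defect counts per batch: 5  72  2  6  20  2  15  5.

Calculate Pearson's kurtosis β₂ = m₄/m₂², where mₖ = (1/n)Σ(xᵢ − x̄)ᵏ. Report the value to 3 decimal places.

5.314

x̄ = 15.8750
Σ(xᵢ − x̄)² = 3886.8750 ⇒ m₂ = 485.85938
Σ(xᵢ − x̄)⁴ = 10034495.9004 ⇒ m₄ = 1254311.98755
m₂² = 236059.33228
β₂ = m₄/m₂² = 1254311.98755 / 236059.33228 ≈ 5.314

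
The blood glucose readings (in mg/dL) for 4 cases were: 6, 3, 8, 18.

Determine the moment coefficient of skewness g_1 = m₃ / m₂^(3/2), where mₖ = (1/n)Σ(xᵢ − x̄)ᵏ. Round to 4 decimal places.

0.8131

x̄ = (6 + 3 + 8 + 18) / 4 = 8.7500
deviations (xᵢ − x̄): -2.7500, -5.7500, -0.7500, 9.2500
Σ(xᵢ − x̄)² = 126.7500 ⇒ m₂ = 126.7500/4 = 31.68750
Σ(xᵢ − x̄)³ = 580.1250 ⇒ m₃ = 580.1250/4 = 145.03125
m₂^(3/2) = 31.68750^(1.5) = 178.37417
g_1 = m₃ / m₂^(3/2) = 145.03125 / 178.37417 ≈ 0.8131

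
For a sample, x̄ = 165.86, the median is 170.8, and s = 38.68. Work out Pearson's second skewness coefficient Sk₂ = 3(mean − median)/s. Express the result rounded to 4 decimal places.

-0.3831

Sk₂ = 3(165.86 − 170.8) / 38.68 = 3 × -4.9400 / 38.68
    = -14.8200 / 38.68 ≈ -0.3831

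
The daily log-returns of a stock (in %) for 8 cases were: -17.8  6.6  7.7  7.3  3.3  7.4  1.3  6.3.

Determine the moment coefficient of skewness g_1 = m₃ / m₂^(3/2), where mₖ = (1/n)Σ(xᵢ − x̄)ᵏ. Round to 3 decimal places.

-1.982

x̄ = (-17.8 + 6.6 + 7.7 + 7.3 + 3.3 + 7.4 + 1.3 + 6.3) / 8 = 2.7625
deviations (xᵢ − x̄): -20.5625, 3.8375, 4.9375, 4.5375, 0.5375, 4.6375, -1.4625, 3.5375
Σ(xᵢ − x̄)² = 518.9588 ⇒ m₂ = 518.9588/8 = 64.86984
Σ(xᵢ − x̄)³ = -8282.8257 ⇒ m₃ = -8282.8257/8 = -1035.35321
m₂^(3/2) = 64.86984^(1.5) = 522.47351
g_1 = m₃ / m₂^(3/2) = -1035.35321 / 522.47351 ≈ -1.982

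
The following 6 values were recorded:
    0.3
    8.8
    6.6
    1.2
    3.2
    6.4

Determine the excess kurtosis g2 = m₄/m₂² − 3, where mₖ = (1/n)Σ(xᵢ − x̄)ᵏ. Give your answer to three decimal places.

x̄ = 4.4167
Σ(xᵢ − x̄)² = 56.6883 ⇒ m₂ = 9.44806
Σ(xᵢ − x̄)⁴ = 803.8093 ⇒ m₄ = 133.96822
m₂² = 89.26575
g2 = m₄/m₂² − 3 = 1.50078 − 3 ≈ -1.499

-1.499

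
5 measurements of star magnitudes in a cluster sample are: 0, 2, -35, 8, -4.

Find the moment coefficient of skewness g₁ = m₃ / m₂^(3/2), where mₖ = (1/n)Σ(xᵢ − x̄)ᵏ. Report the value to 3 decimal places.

x̄ = (0 + 2 - 35 + 8 - 4) / 5 = -5.8000
deviations (xᵢ − x̄): 5.8000, 7.8000, -29.2000, 13.8000, 1.8000
Σ(xᵢ − x̄)² = 1140.8000 ⇒ m₂ = 1140.8000/5 = 228.16000
Σ(xᵢ − x̄)³ = -21593.5200 ⇒ m₃ = -21593.5200/5 = -4318.70400
m₂^(3/2) = 228.16000^(1.5) = 3446.34906
g₁ = m₃ / m₂^(3/2) = -4318.70400 / 3446.34906 ≈ -1.253

-1.253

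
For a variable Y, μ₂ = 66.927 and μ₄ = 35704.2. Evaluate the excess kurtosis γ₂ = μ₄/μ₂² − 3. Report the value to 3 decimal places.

μ₂² = 66.927² = 4479.22333
μ₄/μ₂² = 35704.2 / 4479.22333 = 7.97107
γ₂ = 7.97107 − 3 ≈ 4.971

4.971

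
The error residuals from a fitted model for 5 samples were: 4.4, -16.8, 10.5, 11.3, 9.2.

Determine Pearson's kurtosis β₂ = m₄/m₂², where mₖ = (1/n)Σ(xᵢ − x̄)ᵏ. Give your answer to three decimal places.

2.981

x̄ = 3.7200
Σ(xᵢ − x̄)² = 554.9880 ⇒ m₂ = 110.99760
Σ(xᵢ − x̄)⁴ = 183616.6522 ⇒ m₄ = 36723.33044
m₂² = 12320.46721
β₂ = m₄/m₂² = 36723.33044 / 12320.46721 ≈ 2.981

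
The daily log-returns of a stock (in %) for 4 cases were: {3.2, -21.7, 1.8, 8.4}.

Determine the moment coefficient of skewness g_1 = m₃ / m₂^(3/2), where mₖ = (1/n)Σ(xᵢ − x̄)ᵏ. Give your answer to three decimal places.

x̄ = (3.2 - 21.7 + 1.8 + 8.4) / 4 = -2.0750
deviations (xᵢ − x̄): 5.2750, -19.6250, 3.8750, 10.4750
Σ(xᵢ − x̄)² = 537.7075 ⇒ m₂ = 537.7075/4 = 134.42688
Σ(xᵢ − x̄)³ = -6204.0431 ⇒ m₃ = -6204.0431/4 = -1551.01078
m₂^(3/2) = 134.42688^(1.5) = 1558.58020
g_1 = m₃ / m₂^(3/2) = -1551.01078 / 1558.58020 ≈ -0.995

-0.995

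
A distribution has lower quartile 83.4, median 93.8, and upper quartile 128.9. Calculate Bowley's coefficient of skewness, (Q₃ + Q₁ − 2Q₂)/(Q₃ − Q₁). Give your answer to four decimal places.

0.5429

numerator: Q₃ + Q₁ − 2Q₂ = 128.9 + 83.4 − 2×93.8 = 24.7000
denominator: Q₃ − Q₁ = 128.9 − 83.4 = 45.5000
Bowley skewness = 24.7000 / 45.5000 ≈ 0.5429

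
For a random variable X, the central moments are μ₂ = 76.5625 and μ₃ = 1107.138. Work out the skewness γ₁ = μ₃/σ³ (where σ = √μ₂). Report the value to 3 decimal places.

σ = √μ₂ = √76.5625 = 8.75000
σ³ = μ₂^(3/2) = 669.92188
γ₁ = μ₃/σ³ = 1107.138 / 669.92188 ≈ 1.653

1.653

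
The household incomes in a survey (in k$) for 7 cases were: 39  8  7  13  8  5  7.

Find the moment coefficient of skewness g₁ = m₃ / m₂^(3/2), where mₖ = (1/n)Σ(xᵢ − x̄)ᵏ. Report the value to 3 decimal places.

x̄ = (39 + 8 + 7 + 13 + 8 + 5 + 7) / 7 = 12.4286
deviations (xᵢ − x̄): 26.5714, -4.4286, -5.4286, 0.5714, -4.4286, -7.4286, -5.4286
Σ(xᵢ − x̄)² = 859.7143 ⇒ m₂ = 859.7143/7 = 122.81633
Σ(xᵢ − x̄)³ = 17857.1020 ⇒ m₃ = 17857.1020/7 = 2551.01458
m₂^(3/2) = 122.81633^(1.5) = 1361.08158
g₁ = m₃ / m₂^(3/2) = 2551.01458 / 1361.08158 ≈ 1.874

1.874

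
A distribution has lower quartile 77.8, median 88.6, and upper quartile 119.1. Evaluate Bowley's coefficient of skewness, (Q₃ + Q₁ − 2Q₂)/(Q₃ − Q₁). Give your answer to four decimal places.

0.4770

numerator: Q₃ + Q₁ − 2Q₂ = 119.1 + 77.8 − 2×88.6 = 19.7000
denominator: Q₃ − Q₁ = 119.1 − 77.8 = 41.3000
Bowley skewness = 19.7000 / 41.3000 ≈ 0.4770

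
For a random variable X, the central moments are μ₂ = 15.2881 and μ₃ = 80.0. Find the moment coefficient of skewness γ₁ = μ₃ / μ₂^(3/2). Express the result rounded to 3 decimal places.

σ = √μ₂ = √15.2881 = 3.91000
σ³ = μ₂^(3/2) = 59.77647
γ₁ = μ₃/σ³ = 80.0 / 59.77647 ≈ 1.338

1.338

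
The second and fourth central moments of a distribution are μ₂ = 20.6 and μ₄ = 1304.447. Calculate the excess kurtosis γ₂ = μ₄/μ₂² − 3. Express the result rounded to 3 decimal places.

0.074

μ₂² = 20.6² = 424.36000
μ₄/μ₂² = 1304.447 / 424.36000 = 3.07392
γ₂ = 3.07392 − 3 ≈ 0.074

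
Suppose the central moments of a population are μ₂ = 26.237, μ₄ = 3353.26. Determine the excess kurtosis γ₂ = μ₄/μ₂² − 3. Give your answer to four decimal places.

1.8712

μ₂² = 26.237² = 688.38017
μ₄/μ₂² = 3353.26 / 688.38017 = 4.87123
γ₂ = 4.87123 − 3 ≈ 1.8712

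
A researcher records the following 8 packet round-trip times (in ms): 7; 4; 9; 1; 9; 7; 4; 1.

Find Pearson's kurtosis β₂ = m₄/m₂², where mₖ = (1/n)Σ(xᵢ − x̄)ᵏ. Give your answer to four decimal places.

x̄ = 5.2500
Σ(xᵢ − x̄)² = 73.5000 ⇒ m₂ = 9.18750
Σ(xᵢ − x̄)⁴ = 1071.6563 ⇒ m₄ = 133.95703
m₂² = 84.41016
β₂ = m₄/m₂² = 133.95703 / 84.41016 ≈ 1.5870

1.5870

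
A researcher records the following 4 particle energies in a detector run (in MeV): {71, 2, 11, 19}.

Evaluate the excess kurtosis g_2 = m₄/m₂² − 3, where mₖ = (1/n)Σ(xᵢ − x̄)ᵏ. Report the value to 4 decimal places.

x̄ = 25.7500
Σ(xᵢ − x̄)² = 2874.7500 ⇒ m₂ = 718.68750
Σ(xᵢ − x̄)⁴ = 4560088.0781 ⇒ m₄ = 1140022.01953
m₂² = 516511.72266
g_2 = m₄/m₂² − 3 = 2.20716 − 3 ≈ -0.7928

-0.7928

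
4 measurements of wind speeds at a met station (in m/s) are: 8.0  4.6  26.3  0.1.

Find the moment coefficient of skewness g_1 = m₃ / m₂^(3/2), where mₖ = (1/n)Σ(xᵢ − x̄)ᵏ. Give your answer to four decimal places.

x̄ = (8.0 + 4.6 + 26.3 + 0.1) / 4 = 9.7500
deviations (xᵢ − x̄): -1.7500, -5.1500, 16.5500, -9.6500
Σ(xᵢ − x̄)² = 396.6100 ⇒ m₂ = 396.6100/4 = 99.15250
Σ(xᵢ − x̄)³ = 3492.5040 ⇒ m₃ = 3492.5040/4 = 873.12600
m₂^(3/2) = 99.15250^(1.5) = 987.31447
g_1 = m₃ / m₂^(3/2) = 873.12600 / 987.31447 ≈ 0.8843

0.8843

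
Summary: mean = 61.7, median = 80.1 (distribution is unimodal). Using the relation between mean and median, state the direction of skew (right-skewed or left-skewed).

mean − median = 61.7 − 80.1 = -18.4
mean < median ⇒ the longer tail is on the left ⇒ left-skewed (negatively skewed).

left-skewed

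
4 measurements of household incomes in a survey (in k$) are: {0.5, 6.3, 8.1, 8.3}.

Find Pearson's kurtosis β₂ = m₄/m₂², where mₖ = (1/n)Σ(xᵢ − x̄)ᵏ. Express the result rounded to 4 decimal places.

2.1533

x̄ = 5.8000
Σ(xᵢ − x̄)² = 39.8800 ⇒ m₂ = 9.97000
Σ(xᵢ − x̄)⁴ = 856.1572 ⇒ m₄ = 214.03930
m₂² = 99.40090
β₂ = m₄/m₂² = 214.03930 / 99.40090 ≈ 2.1533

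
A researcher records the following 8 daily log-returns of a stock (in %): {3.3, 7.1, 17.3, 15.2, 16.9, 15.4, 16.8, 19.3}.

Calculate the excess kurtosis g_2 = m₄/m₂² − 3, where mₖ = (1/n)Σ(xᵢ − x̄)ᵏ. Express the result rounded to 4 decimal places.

x̄ = 13.9125
Σ(xᵢ − x̄)² = 220.6688 ⇒ m₂ = 27.58359
Σ(xᵢ − x̄)⁴ = 15969.2859 ⇒ m₄ = 1996.16074
m₂² = 760.85464
g_2 = m₄/m₂² − 3 = 2.62358 − 3 ≈ -0.3764

-0.3764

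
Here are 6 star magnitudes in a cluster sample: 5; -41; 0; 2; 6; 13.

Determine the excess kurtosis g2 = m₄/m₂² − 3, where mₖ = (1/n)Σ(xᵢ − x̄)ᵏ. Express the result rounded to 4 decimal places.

0.8530

x̄ = -2.5000
Σ(xᵢ − x̄)² = 1877.5000 ⇒ m₂ = 312.91667
Σ(xᵢ − x̄)⁴ = 2263618.3750 ⇒ m₄ = 377269.72917
m₂² = 97916.84028
g2 = m₄/m₂² − 3 = 3.85296 − 3 ≈ 0.8530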